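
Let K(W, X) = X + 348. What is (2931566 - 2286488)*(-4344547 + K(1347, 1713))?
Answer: -2801242183908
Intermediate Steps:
K(W, X) = 348 + X
(2931566 - 2286488)*(-4344547 + K(1347, 1713)) = (2931566 - 2286488)*(-4344547 + (348 + 1713)) = 645078*(-4344547 + 2061) = 645078*(-4342486) = -2801242183908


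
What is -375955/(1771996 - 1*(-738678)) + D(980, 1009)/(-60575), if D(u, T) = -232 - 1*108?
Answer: -4383968993/30416815510 ≈ -0.14413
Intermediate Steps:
D(u, T) = -340 (D(u, T) = -232 - 108 = -340)
-375955/(1771996 - 1*(-738678)) + D(980, 1009)/(-60575) = -375955/(1771996 - 1*(-738678)) - 340/(-60575) = -375955/(1771996 + 738678) - 340*(-1/60575) = -375955/2510674 + 68/12115 = -4383968993/30416815510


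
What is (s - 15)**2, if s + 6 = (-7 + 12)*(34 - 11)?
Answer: 8836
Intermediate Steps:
s = 109 (s = -6 + (-7 + 12)*(34 - 11) = -6 + 5*23 = -6 + 115 = 109)
(s - 15)**2 = (109 - 15)**2 = 94**2 = 8836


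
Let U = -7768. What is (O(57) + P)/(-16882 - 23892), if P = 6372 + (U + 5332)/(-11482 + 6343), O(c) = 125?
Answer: -11130173/69845862 ≈ -0.15935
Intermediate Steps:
P = 10916048/1713 (P = 6372 + (-7768 + 5332)/(-11482 + 6343) = 6372 - 2436/(-5139) = 6372 - 2436*(-1/5139) = 6372 + 812/1713 = 10916048/1713 ≈ 6372.5)
(O(57) + P)/(-16882 - 23892) = (125 + 10916048/1713)/(-16882 - 23892) = (11130173/1713)/(-40774) = (11130173/1713)*(-1/40774) = -11130173/69845862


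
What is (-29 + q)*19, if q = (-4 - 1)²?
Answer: -76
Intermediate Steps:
q = 25 (q = (-5)² = 25)
(-29 + q)*19 = (-29 + 25)*19 = -4*19 = -76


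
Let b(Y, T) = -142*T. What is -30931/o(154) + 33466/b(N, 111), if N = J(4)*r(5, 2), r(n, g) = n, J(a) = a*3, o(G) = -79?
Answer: 242445304/622599 ≈ 389.41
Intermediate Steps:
J(a) = 3*a
N = 60 (N = (3*4)*5 = 12*5 = 60)
-30931/o(154) + 33466/b(N, 111) = -30931/(-79) + 33466/((-142*111)) = -30931*(-1/79) + 33466/(-15762) = 30931/79 + 33466*(-1/15762) = 30931/79 - 16733/7881 = 242445304/622599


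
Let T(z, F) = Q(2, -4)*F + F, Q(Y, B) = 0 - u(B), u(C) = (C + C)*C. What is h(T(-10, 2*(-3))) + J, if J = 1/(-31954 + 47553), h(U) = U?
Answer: 2901415/15599 ≈ 186.00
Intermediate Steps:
u(C) = 2*C² (u(C) = (2*C)*C = 2*C²)
Q(Y, B) = -2*B² (Q(Y, B) = 0 - 2*B² = -2*B²)
T(z, F) = -31*F (T(z, F) = (-2*(-4)²)*F + F = (-2*16)*F + F = -32*F + F = -31*F)
J = 1/15599 ≈ 6.4107e-5
h(T(-10, 2*(-3))) + J = -62*(-3) + 1/15599 = -31*(-6) + 1/15599 = 186 + 1/15599 = 2901415/15599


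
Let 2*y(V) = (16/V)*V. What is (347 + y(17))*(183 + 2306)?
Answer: 883595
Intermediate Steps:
y(V) = 8 (y(V) = ((16/V)*V)/2 = (½)*16 = 8)
(347 + y(17))*(183 + 2306) = (347 + 8)*(183 + 2306) = 355*2489 = 883595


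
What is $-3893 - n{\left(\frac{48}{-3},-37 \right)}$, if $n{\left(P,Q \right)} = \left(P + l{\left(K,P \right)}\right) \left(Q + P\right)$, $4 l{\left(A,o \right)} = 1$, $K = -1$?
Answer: $- \frac{18911}{4} \approx -4727.8$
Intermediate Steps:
$l{\left(A,o \right)} = \frac{1}{4}$ ($l{\left(A,o \right)} = \frac{1}{4} \cdot 1 = \frac{1}{4}$)
$n{\left(P,Q \right)} = \left(\frac{1}{4} + P\right) \left(P + Q\right)$ ($n{\left(P,Q \right)} = \left(P + \frac{1}{4}\right) \left(Q + P\right) = \left(\frac{1}{4} + P\right) \left(P + Q\right)$)
$-3893 - n{\left(\frac{48}{-3},-37 \right)} = -3893 - \left(\left(\frac{48}{-3}\right)^{2} + \frac{48 \frac{1}{-3}}{4} + \frac{1}{4} \left(-37\right) + \frac{48}{-3} \left(-37\right)\right) = -3893 - \left(\left(48 \left(- \frac{1}{3}\right)\right)^{2} + \frac{48 \left(- \frac{1}{3}\right)}{4} - \frac{37}{4} + 48 \left(- \frac{1}{3}\right) \left(-37\right)\right) = -3893 - \left(\left(-16\right)^{2} + \frac{1}{4} \left(-16\right) - \frac{37}{4} - -592\right) = -3893 - \left(256 - 4 - \frac{37}{4} + 592\right) = -3893 - \frac{3339}{4} = - \frac{18911}{4}$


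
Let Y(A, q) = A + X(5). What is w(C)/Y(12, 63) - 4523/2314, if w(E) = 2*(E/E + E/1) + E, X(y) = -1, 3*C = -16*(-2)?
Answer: 28923/25454 ≈ 1.1363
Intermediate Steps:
C = 32/3 (C = (-16*(-2))/3 = (1/3)*32 = 32/3 ≈ 10.667)
w(E) = 2 + 3*E (w(E) = 2*(1 + E*1) + E = 2*(1 + E) + E = (2 + 2*E) + E = 2 + 3*E)
Y(A, q) = -1 + A (Y(A, q) = A - 1 = -1 + A)
w(C)/Y(12, 63) - 4523/2314 = (2 + 3*(32/3))/(-1 + 12) - 4523/2314 = (2 + 32)/11 - 4523*1/2314 = 34*(1/11) - 4523/2314 = 34/11 - 4523/2314 = 28923/25454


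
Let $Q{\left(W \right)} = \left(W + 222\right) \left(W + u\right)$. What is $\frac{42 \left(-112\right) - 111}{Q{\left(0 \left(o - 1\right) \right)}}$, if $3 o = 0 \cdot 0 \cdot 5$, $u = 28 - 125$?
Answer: $\frac{1605}{7178} \approx 0.2236$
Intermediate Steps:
$u = -97$ ($u = 28 - 125 = -97$)
$o = 0$ ($o = \frac{0 \cdot 0 \cdot 5}{3} = \frac{0 \cdot 5}{3} = \frac{1}{3} \cdot 0 = 0$)
$Q{\left(W \right)} = \left(-97 + W\right) \left(222 + W\right)$ ($Q{\left(W \right)} = \left(W + 222\right) \left(W - 97\right) = \left(222 + W\right) \left(-97 + W\right) = \left(-97 + W\right) \left(222 + W\right)$)
$\frac{42 \left(-112\right) - 111}{Q{\left(0 \left(o - 1\right) \right)}} = \frac{42 \left(-112\right) - 111}{-21534 + \left(0 \left(0 - 1\right)\right)^{2} + 125 \cdot 0 \left(0 - 1\right)} = \frac{-4704 - 111}{-21534 + \left(0 \left(-1\right)\right)^{2} + 125 \cdot 0 \left(-1\right)} = - \frac{4815}{-21534 + 0^{2} + 125 \cdot 0} = - \frac{4815}{-21534 + 0 + 0} = - \frac{4815}{-21534} = \left(-4815\right) \left(- \frac{1}{21534}\right) = \frac{1605}{7178}$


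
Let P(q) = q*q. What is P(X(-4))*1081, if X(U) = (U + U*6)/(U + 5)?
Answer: 847504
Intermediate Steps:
X(U) = 7*U/(5 + U) (X(U) = (U + 6*U)/(5 + U) = (7*U)/(5 + U) = 7*U/(5 + U))
P(q) = q²
P(X(-4))*1081 = (7*(-4)/(5 - 4))²*1081 = (7*(-4)/1)²*1081 = (7*(-4)*1)²*1081 = (-28)²*1081 = 784*1081 = 847504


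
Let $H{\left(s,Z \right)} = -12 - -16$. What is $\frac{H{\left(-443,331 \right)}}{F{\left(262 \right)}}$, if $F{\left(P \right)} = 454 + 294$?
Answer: $\frac{1}{187} \approx 0.0053476$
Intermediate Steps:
$H{\left(s,Z \right)} = 4$ ($H{\left(s,Z \right)} = -12 + 16 = 4$)
$F{\left(P \right)} = 748$
$\frac{H{\left(-443,331 \right)}}{F{\left(262 \right)}} = \frac{4}{748} = 4 \cdot \frac{1}{748} = \frac{1}{187}$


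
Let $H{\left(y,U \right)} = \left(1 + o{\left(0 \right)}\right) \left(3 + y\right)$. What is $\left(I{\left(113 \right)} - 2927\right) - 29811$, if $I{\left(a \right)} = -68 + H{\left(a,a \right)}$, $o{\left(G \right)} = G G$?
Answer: $-32690$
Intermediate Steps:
$o{\left(G \right)} = G^{2}$
$H{\left(y,U \right)} = 3 + y$ ($H{\left(y,U \right)} = \left(1 + 0^{2}\right) \left(3 + y\right) = \left(1 + 0\right) \left(3 + y\right) = 1 \left(3 + y\right) = 3 + y$)
$I{\left(a \right)} = -65 + a$ ($I{\left(a \right)} = -68 + \left(3 + a\right) = -65 + a$)
$\left(I{\left(113 \right)} - 2927\right) - 29811 = \left(\left(-65 + 113\right) - 2927\right) - 29811 = \left(48 - 2927\right) - 29811 = -2879 - 29811 = -32690$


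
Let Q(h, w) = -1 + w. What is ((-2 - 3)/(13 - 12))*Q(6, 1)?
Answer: 0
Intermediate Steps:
((-2 - 3)/(13 - 12))*Q(6, 1) = ((-2 - 3)/(13 - 12))*(-1 + 1) = -5/1*0 = -5*1*0 = -5*0 = 0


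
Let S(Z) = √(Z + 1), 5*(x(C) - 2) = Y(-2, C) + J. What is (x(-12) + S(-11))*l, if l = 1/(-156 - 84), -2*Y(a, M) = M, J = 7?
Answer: -23/1200 - I*√10/240 ≈ -0.019167 - 0.013176*I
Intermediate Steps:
Y(a, M) = -M/2
x(C) = 17/5 - C/10 (x(C) = 2 + (-C/2 + 7)/5 = 2 + (7 - C/2)/5 = 2 + (7/5 - C/10) = 17/5 - C/10)
S(Z) = √(1 + Z)
l = -1/240 (l = 1/(-240) = -1/240 ≈ -0.0041667)
(x(-12) + S(-11))*l = ((17/5 - ⅒*(-12)) + √(1 - 11))*(-1/240) = ((17/5 + 6/5) + √(-10))*(-1/240) = (23/5 + I*√10)*(-1/240) = -23/1200 - I*√10/240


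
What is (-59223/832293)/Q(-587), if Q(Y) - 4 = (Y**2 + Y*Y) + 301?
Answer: -19741/191272860933 ≈ -1.0321e-7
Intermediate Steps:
Q(Y) = 305 + 2*Y**2 (Q(Y) = 4 + ((Y**2 + Y*Y) + 301) = 4 + ((Y**2 + Y**2) + 301) = 4 + (2*Y**2 + 301) = 4 + (301 + 2*Y**2) = 305 + 2*Y**2)
(-59223/832293)/Q(-587) = (-59223/832293)/(305 + 2*(-587)**2) = (-59223*1/832293)/(305 + 2*344569) = -19741/(277431*(305 + 689138)) = -19741/277431/689443 = -19741/277431*1/689443 = -19741/191272860933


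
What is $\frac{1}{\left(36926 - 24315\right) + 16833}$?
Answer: $\frac{1}{29444} \approx 3.3963 \cdot 10^{-5}$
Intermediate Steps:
$\frac{1}{\left(36926 - 24315\right) + 16833} = \frac{1}{12611 + 16833} = \frac{1}{29444}$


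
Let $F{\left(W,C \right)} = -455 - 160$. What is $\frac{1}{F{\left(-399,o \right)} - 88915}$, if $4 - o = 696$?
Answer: $- \frac{1}{89530} \approx -1.1169 \cdot 10^{-5}$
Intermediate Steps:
$o = -692$ ($o = 4 - 696 = -692$)
$F{\left(W,C \right)} = -615$ ($F{\left(W,C \right)} = -455 - 160 = -615$)
$\frac{1}{F{\left(-399,o \right)} - 88915} = \frac{1}{-615 - 88915} = \frac{1}{-89530} = - \frac{1}{89530}$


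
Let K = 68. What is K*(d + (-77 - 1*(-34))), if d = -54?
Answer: -6596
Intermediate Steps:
K*(d + (-77 - 1*(-34))) = 68*(-54 + (-77 - 1*(-34))) = 68*(-54 + (-77 + 34)) = 68*(-54 - 43) = 68*(-97) = -6596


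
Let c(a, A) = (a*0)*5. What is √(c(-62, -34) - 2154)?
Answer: I*√2154 ≈ 46.411*I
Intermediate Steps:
c(a, A) = 0 (c(a, A) = 0*5 = 0)
√(c(-62, -34) - 2154) = √(0 - 2154) = √(-2154) = I*√2154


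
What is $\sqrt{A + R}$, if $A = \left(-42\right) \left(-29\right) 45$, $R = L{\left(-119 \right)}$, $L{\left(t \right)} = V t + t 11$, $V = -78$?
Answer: $\sqrt{62783} \approx 250.57$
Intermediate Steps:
$L{\left(t \right)} = - 67 t$ ($L{\left(t \right)} = - 78 t + t 11 = - 78 t + 11 t = - 67 t$)
$R = 7973$ ($R = \left(-67\right) \left(-119\right) = 7973$)
$A = 54810$ ($A = 1218 \cdot 45 = 54810$)
$\sqrt{A + R} = \sqrt{54810 + 7973} = \sqrt{62783}$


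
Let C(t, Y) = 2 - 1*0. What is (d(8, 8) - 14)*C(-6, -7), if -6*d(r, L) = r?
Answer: -92/3 ≈ -30.667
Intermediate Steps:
C(t, Y) = 2 (C(t, Y) = 2 + 0 = 2)
d(r, L) = -r/6
(d(8, 8) - 14)*C(-6, -7) = (-⅙*8 - 14)*2 = (-4/3 - 14)*2 = -46/3*2 = -92/3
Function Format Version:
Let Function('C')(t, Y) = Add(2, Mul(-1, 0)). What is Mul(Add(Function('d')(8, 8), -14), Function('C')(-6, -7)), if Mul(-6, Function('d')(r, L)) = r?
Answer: Rational(-92, 3) ≈ -30.667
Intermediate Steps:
Function('C')(t, Y) = 2 (Function('C')(t, Y) = Add(2, 0) = 2)
Function('d')(r, L) = Mul(Rational(-1, 6), r)
Mul(Add(Function('d')(8, 8), -14), Function('C')(-6, -7)) = Mul(Add(Mul(Rational(-1, 6), 8), -14), 2) = Mul(Add(Rational(-4, 3), -14), 2) = Mul(Rational(-46, 3), 2) = Rational(-92, 3)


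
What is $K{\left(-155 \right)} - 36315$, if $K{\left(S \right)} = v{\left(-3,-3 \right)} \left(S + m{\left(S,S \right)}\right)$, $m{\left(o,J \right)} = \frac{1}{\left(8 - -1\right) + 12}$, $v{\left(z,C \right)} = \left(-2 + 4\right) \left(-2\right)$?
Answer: $- \frac{749599}{21} \approx -35695.0$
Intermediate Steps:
$v{\left(z,C \right)} = -4$ ($v{\left(z,C \right)} = 2 \left(-2\right) = -4$)
$m{\left(o,J \right)} = \frac{1}{21}$ ($m{\left(o,J \right)} = \frac{1}{\left(8 + 1\right) + 12} = \frac{1}{9 + 12} = \frac{1}{21}$)
$K{\left(S \right)} = - \frac{4}{21} - 4 S$ ($K{\left(S \right)} = - 4 \left(S + \frac{1}{21}\right) = - 4 \left(\frac{1}{21} + S\right) = - \frac{4}{21} - 4 S$)
$K{\left(-155 \right)} - 36315 = \left(- \frac{4}{21} - -620\right) - 36315 = \left(- \frac{4}{21} + 620\right) - 36315 = \frac{13016}{21} - 36315 = - \frac{749599}{21}$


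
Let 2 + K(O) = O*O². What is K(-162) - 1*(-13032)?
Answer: -4238498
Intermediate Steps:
K(O) = -2 + O³ (K(O) = -2 + O*O² = -2 + O³)
K(-162) - 1*(-13032) = (-2 + (-162)³) - 1*(-13032) = (-2 - 4251528) + 13032 = -4251530 + 13032 = -4238498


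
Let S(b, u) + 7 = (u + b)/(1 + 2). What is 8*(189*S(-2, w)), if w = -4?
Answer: -13608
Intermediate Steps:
S(b, u) = -7 + b/3 + u/3 (S(b, u) = -7 + (u + b)/(1 + 2) = -7 + (b + u)/3 = -7 + (b + u)*(1/3) = -7 + (b/3 + u/3) = -7 + b/3 + u/3)
8*(189*S(-2, w)) = 8*(189*(-7 + (1/3)*(-2) + (1/3)*(-4))) = 8*(189*(-7 - 2/3 - 4/3)) = 8*(189*(-9)) = 8*(-1701) = -13608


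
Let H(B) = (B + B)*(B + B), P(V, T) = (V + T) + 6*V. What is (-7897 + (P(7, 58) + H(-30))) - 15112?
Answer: -19302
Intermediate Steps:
P(V, T) = T + 7*V (P(V, T) = (T + V) + 6*V = T + 7*V)
H(B) = 4*B**2 (H(B) = (2*B)*(2*B) = 4*B**2)
(-7897 + (P(7, 58) + H(-30))) - 15112 = (-7897 + ((58 + 7*7) + 4*(-30)**2)) - 15112 = (-7897 + ((58 + 49) + 4*900)) - 15112 = (-7897 + (107 + 3600)) - 15112 = (-7897 + 3707) - 15112 = -4190 - 15112 = -19302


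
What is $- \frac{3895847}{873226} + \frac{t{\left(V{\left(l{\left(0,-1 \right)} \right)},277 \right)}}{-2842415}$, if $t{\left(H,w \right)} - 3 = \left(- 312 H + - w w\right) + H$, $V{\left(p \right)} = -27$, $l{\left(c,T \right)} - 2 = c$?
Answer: $- \frac{11013947291151}{2482070680790} \approx -4.4374$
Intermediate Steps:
$l{\left(c,T \right)} = 2 + c$
$t{\left(H,w \right)} = 3 - w^{2} - 311 H$ ($t{\left(H,w \right)} = 3 - \left(311 H - - w w\right) = 3 - \left(w^{2} + 311 H\right) = 3 - w^{2} - 311 H$)
$- \frac{3895847}{873226} + \frac{t{\left(V{\left(l{\left(0,-1 \right)} \right)},277 \right)}}{-2842415} = - \frac{3895847}{873226} + \frac{3 - 277^{2} - -8397}{-2842415} = \left(-3895847\right) \frac{1}{873226} + \left(3 - 76729 + 8397\right) \left(- \frac{1}{2842415}\right) = - \frac{3895847}{873226} + \left(3 - 76729 + 8397\right) \left(- \frac{1}{2842415}\right) = - \frac{3895847}{873226} - - \frac{68329}{2842415} = - \frac{3895847}{873226} + \frac{68329}{2842415} = - \frac{11013947291151}{2482070680790}$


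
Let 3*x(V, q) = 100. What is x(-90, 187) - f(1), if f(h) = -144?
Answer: 532/3 ≈ 177.33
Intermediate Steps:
x(V, q) = 100/3 (x(V, q) = (⅓)*100 = 100/3)
x(-90, 187) - f(1) = 100/3 - 1*(-144) = 100/3 + 144 = 532/3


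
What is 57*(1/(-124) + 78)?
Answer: 551247/124 ≈ 4445.5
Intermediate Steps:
57*(1/(-124) + 78) = 57*(-1/124 + 78) = 57*(9671/124) = 551247/124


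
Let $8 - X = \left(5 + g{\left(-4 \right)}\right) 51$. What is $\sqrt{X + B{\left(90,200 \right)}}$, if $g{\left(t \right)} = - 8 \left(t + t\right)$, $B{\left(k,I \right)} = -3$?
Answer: $i \sqrt{3514} \approx 59.279 i$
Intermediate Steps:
$g{\left(t \right)} = - 16 t$ ($g{\left(t \right)} = - 8 \cdot 2 t = - 16 t$)
$X = -3511$ ($X = 8 - \left(5 - -64\right) 51 = 8 - \left(5 + 64\right) 51 = 8 - 69 \cdot 51 = 8 - 3519 = -3511$)
$\sqrt{X + B{\left(90,200 \right)}} = \sqrt{-3511 - 3} = \sqrt{-3514} = i \sqrt{3514}$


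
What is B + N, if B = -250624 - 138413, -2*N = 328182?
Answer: -553128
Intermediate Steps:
N = -164091 (N = -½*328182 = -164091)
B = -389037
B + N = -389037 - 164091 = -553128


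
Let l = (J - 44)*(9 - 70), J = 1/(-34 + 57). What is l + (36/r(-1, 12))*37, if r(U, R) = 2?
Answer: 76989/23 ≈ 3347.3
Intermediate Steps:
J = 1/23 ≈ 0.043478
l = 61671/23 (l = (1/23 - 44)*(9 - 70) = -1011/23*(-61) = 61671/23 ≈ 2681.3)
l + (36/r(-1, 12))*37 = 61671/23 + (36/2)*37 = 61671/23 + (36*(½))*37 = 61671/23 + 18*37 = 61671/23 + 666 = 76989/23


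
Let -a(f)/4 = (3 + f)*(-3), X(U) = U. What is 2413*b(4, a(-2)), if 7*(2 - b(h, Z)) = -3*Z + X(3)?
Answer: 113411/7 ≈ 16202.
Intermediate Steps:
a(f) = 36 + 12*f (a(f) = -4*(3 + f)*(-3) = -4*(-9 - 3*f) = 36 + 12*f)
b(h, Z) = 11/7 + 3*Z/7 (b(h, Z) = 2 - (-3*Z + 3)/7 = 2 - (3 - 3*Z)/7 = 2 + (-3/7 + 3*Z/7) = 11/7 + 3*Z/7)
2413*b(4, a(-2)) = 2413*(11/7 + 3*(36 + 12*(-2))/7) = 2413*(11/7 + 3*(36 - 24)/7) = 2413*(11/7 + (3/7)*12) = 2413*(11/7 + 36/7) = 2413*(47/7) = 113411/7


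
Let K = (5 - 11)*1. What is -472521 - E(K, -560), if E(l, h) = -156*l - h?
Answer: -474017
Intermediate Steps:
K = -6 (K = -6*1 = -6)
E(l, h) = -h - 156*l
-472521 - E(K, -560) = -472521 - (-1*(-560) - 156*(-6)) = -472521 - (560 + 936) = -472521 - 1*1496 = -472521 - 1496 = -474017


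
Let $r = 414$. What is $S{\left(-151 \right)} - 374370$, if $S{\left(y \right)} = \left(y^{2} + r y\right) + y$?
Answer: $-414234$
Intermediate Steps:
$S{\left(y \right)} = y^{2} + 415 y$ ($S{\left(y \right)} = \left(y^{2} + 414 y\right) + y = y^{2} + 415 y$)
$S{\left(-151 \right)} - 374370 = - 151 \left(415 - 151\right) - 374370 = \left(-151\right) 264 - 374370 = -39864 - 374370 = -414234$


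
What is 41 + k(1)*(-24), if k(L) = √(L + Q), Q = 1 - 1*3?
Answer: 41 - 24*I ≈ 41.0 - 24.0*I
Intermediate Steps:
Q = -2 (Q = 1 - 3 = -2)
k(L) = √(-2 + L) (k(L) = √(L - 2) = √(-2 + L))
41 + k(1)*(-24) = 41 + √(-2 + 1)*(-24) = 41 + √(-1)*(-24) = 41 + I*(-24) = 41 - 24*I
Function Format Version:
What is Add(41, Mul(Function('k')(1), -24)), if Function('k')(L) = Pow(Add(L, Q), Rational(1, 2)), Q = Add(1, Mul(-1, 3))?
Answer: Add(41, Mul(-24, I)) ≈ Add(41.000, Mul(-24.000, I))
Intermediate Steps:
Q = -2 (Q = Add(1, -3) = -2)
Function('k')(L) = Pow(Add(-2, L), Rational(1, 2)) (Function('k')(L) = Pow(Add(L, -2), Rational(1, 2)) = Pow(Add(-2, L), Rational(1, 2)))
Add(41, Mul(Function('k')(1), -24)) = Add(41, Mul(Pow(Add(-2, 1), Rational(1, 2)), -24)) = Add(41, Mul(Pow(-1, Rational(1, 2)), -24)) = Add(41, Mul(I, -24)) = Add(41, Mul(-24, I))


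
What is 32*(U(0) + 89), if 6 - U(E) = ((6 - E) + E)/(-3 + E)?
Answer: 3104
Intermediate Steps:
U(E) = 6 - 6/(-3 + E) (U(E) = 6 - ((6 - E) + E)/(-3 + E) = 6 - 6/(-3 + E))
32*(U(0) + 89) = 32*(6*(-4 + 0)/(-3 + 0) + 89) = 32*(6*(-4)/(-3) + 89) = 32*(6*(-⅓)*(-4) + 89) = 32*(8 + 89) = 32*97 = 3104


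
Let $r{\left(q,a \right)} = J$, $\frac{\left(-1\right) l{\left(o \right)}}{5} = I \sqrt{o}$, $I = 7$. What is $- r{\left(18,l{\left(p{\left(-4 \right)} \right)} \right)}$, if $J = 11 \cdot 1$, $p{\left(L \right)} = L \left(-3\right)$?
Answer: $-11$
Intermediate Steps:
$p{\left(L \right)} = - 3 L$
$l{\left(o \right)} = - 35 \sqrt{o}$ ($l{\left(o \right)} = - 5 \cdot 7 \sqrt{o} = - 35 \sqrt{o}$)
$J = 11$
$r{\left(q,a \right)} = 11$
$- r{\left(18,l{\left(p{\left(-4 \right)} \right)} \right)} = \left(-1\right) 11 = -11$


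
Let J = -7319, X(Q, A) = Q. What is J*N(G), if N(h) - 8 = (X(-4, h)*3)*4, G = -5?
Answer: 292760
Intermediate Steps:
N(h) = -40 (N(h) = 8 - 4*3*4 = 8 - 12*4 = 8 - 48 = -40)
J*N(G) = -7319*(-40) = 292760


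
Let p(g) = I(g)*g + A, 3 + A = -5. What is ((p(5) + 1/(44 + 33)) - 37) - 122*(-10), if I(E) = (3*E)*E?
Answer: 119351/77 ≈ 1550.0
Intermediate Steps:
A = -8 (A = -3 - 5 = -8)
I(E) = 3*E²
p(g) = -8 + 3*g³ (p(g) = (3*g²)*g - 8 = 3*g³ - 8 = -8 + 3*g³)
((p(5) + 1/(44 + 33)) - 37) - 122*(-10) = (((-8 + 3*5³) + 1/(44 + 33)) - 37) - 122*(-10) = (((-8 + 3*125) + 1/77) - 37) + 1220 = (((-8 + 375) + 1/77) - 37) + 1220 = ((367 + 1/77) - 37) + 1220 = (28260/77 - 37) + 1220 = 25411/77 + 1220 = 119351/77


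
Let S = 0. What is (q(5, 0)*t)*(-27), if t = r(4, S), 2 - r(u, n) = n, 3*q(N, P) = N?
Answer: -90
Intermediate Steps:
q(N, P) = N/3
r(u, n) = 2 - n
t = 2 (t = 2 - 1*0 = 2 + 0 = 2)
(q(5, 0)*t)*(-27) = (((1/3)*5)*2)*(-27) = ((5/3)*2)*(-27) = (10/3)*(-27) = -90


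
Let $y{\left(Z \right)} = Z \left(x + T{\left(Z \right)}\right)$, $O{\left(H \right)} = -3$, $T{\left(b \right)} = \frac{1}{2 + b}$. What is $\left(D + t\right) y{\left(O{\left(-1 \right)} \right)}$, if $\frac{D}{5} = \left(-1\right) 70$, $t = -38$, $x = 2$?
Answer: $1164$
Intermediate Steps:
$D = -350$ ($D = 5 \left(\left(-1\right) 70\right) = 5 \left(-70\right) = -350$)
$y{\left(Z \right)} = Z \left(2 + \frac{1}{2 + Z}\right)$
$\left(D + t\right) y{\left(O{\left(-1 \right)} \right)} = \left(-350 - 38\right) \left(- \frac{3 \left(5 + 2 \left(-3\right)\right)}{2 - 3}\right) = - 388 \left(- \frac{3 \left(5 - 6\right)}{-1}\right) = - 388 \left(\left(-3\right) \left(-1\right) \left(-1\right)\right) = \left(-388\right) \left(-3\right) = 1164$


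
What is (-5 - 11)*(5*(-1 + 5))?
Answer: -320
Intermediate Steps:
(-5 - 11)*(5*(-1 + 5)) = -80*4 = -16*20 = -320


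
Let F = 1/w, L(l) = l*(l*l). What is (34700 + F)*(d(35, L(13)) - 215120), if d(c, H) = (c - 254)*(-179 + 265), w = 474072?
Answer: -1924306556053777/237036 ≈ -8.1182e+9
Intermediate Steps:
L(l) = l**3 (L(l) = l*l**2 = l**3)
F = 1/474072 ≈ 2.1094e-6
d(c, H) = -21844 + 86*c (d(c, H) = (-254 + c)*86 = -21844 + 86*c)
(34700 + F)*(d(35, L(13)) - 215120) = (34700 + 1/474072)*((-21844 + 86*35) - 215120) = 16450298401*((-21844 + 3010) - 215120)/474072 = 16450298401*(-18834 - 215120)/474072 = (16450298401/474072)*(-233954) = -1924306556053777/237036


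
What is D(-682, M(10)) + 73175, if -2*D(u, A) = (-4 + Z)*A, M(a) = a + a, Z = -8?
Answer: 73295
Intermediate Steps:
M(a) = 2*a
D(u, A) = 6*A (D(u, A) = -(-4 - 8)*A/2 = -(-6)*A = 6*A)
D(-682, M(10)) + 73175 = 6*(2*10) + 73175 = 6*20 + 73175 = 120 + 73175 = 73295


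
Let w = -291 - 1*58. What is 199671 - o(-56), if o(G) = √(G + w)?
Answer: 199671 - 9*I*√5 ≈ 1.9967e+5 - 20.125*I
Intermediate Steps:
w = -349 (w = -291 - 58 = -349)
o(G) = √(-349 + G) (o(G) = √(G - 349) = √(-349 + G))
199671 - o(-56) = 199671 - √(-349 - 56) = 199671 - √(-405) = 199671 - 9*I*√5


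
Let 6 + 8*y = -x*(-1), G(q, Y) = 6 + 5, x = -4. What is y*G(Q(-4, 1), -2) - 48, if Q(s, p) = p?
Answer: -247/4 ≈ -61.750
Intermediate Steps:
G(q, Y) = 11
y = -5/4 (y = -3/4 + (-1*(-4)*(-1))/8 = -3/4 + (4*(-1))/8 = -3/4 + (1/8)*(-4) = -3/4 - 1/2 = -5/4 ≈ -1.2500)
y*G(Q(-4, 1), -2) - 48 = -5/4*11 - 48 = -55/4 - 48 = -247/4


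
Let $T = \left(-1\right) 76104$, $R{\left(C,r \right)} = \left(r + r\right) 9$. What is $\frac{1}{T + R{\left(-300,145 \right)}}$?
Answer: $- \frac{1}{73494} \approx -1.3607 \cdot 10^{-5}$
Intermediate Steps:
$R{\left(C,r \right)} = 18 r$ ($R{\left(C,r \right)} = 2 r 9 = 18 r$)
$T = -76104$
$\frac{1}{T + R{\left(-300,145 \right)}} = \frac{1}{-76104 + 18 \cdot 145} = \frac{1}{-76104 + 2610} = \frac{1}{-73494} = - \frac{1}{73494}$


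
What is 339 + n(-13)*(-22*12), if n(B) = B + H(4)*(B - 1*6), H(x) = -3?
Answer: -11277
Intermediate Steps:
n(B) = 18 - 2*B (n(B) = B - 3*(B - 1*6) = B - 3*(B - 6) = B - 3*(-6 + B) = B + (18 - 3*B) = 18 - 2*B)
339 + n(-13)*(-22*12) = 339 + (18 - 2*(-13))*(-22*12) = 339 + (18 + 26)*(-264) = 339 + 44*(-264) = 339 - 11616 = -11277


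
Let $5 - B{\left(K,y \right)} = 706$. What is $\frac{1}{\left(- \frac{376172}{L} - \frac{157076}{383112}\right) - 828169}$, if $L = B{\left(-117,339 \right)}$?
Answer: $- \frac{67140378}{55567578233635} \approx -1.2083 \cdot 10^{-6}$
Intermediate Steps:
$B{\left(K,y \right)} = -701$ ($B{\left(K,y \right)} = 5 - 706 = -701$)
$L = -701$
$\frac{1}{\left(- \frac{376172}{L} - \frac{157076}{383112}\right) - 828169} = \frac{1}{\left(- \frac{376172}{-701} - \frac{157076}{383112}\right) - 828169} = \frac{1}{\left(\left(-376172\right) \left(- \frac{1}{701}\right) - \frac{39269}{95778}\right) - 828169} = \frac{1}{\left(\frac{376172}{701} - \frac{39269}{95778}\right) - 828169} = \frac{1}{\frac{36001474247}{67140378} - 828169} = \frac{1}{- \frac{55567578233635}{67140378}} = - \frac{67140378}{55567578233635}$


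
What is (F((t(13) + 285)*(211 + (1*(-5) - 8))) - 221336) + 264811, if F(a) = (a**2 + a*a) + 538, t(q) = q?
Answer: 6962988045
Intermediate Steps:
F(a) = 538 + 2*a**2 (F(a) = (a**2 + a**2) + 538 = 2*a**2 + 538 = 538 + 2*a**2)
(F((t(13) + 285)*(211 + (1*(-5) - 8))) - 221336) + 264811 = ((538 + 2*((13 + 285)*(211 + (1*(-5) - 8)))**2) - 221336) + 264811 = ((538 + 2*(298*(211 + (-5 - 8)))**2) - 221336) + 264811 = ((538 + 2*(298*(211 - 13))**2) - 221336) + 264811 = ((538 + 2*(298*198)**2) - 221336) + 264811 = ((538 + 2*59004**2) - 221336) + 264811 = ((538 + 2*3481472016) - 221336) + 264811 = ((538 + 6962944032) - 221336) + 264811 = (6962944570 - 221336) + 264811 = 6962723234 + 264811 = 6962988045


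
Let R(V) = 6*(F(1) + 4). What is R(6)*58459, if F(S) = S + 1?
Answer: 2104524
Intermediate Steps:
F(S) = 1 + S
R(V) = 36 (R(V) = 6*((1 + 1) + 4) = 6*(2 + 4) = 6*6 = 36)
R(6)*58459 = 36*58459 = 2104524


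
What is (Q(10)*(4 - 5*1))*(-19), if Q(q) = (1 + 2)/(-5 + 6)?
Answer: 57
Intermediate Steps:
Q(q) = 3 (Q(q) = 3/1 = 3*1 = 3)
(Q(10)*(4 - 5*1))*(-19) = (3*(4 - 5*1))*(-19) = (3*(4 - 5))*(-19) = (3*(-1))*(-19) = -3*(-19) = 57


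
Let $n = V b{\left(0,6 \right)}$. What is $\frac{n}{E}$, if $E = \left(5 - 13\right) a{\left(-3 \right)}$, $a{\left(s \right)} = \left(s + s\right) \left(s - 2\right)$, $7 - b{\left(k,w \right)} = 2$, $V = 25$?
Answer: $- \frac{25}{48} \approx -0.52083$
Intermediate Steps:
$b{\left(k,w \right)} = 5$ ($b{\left(k,w \right)} = 7 - 2 = 5$)
$a{\left(s \right)} = 2 s \left(-2 + s\right)$
$E = -240$ ($E = \left(5 - 13\right) 2 \left(-3\right) \left(-2 - 3\right) = - 8 \cdot 2 \left(-3\right) \left(-5\right) = \left(-8\right) 30 = -240$)
$n = 125$ ($n = 25 \cdot 5 = 125$)
$\frac{n}{E} = \frac{125}{-240} = 125 \left(- \frac{1}{240}\right) = - \frac{25}{48}$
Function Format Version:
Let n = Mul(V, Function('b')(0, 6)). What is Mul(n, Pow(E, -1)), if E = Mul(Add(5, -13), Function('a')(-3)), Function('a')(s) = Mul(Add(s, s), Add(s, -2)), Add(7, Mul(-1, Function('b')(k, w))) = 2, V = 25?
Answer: Rational(-25, 48) ≈ -0.52083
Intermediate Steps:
Function('b')(k, w) = 5 (Function('b')(k, w) = Add(7, Mul(-1, 2)) = Add(7, -2) = 5)
Function('a')(s) = Mul(2, s, Add(-2, s)) (Function('a')(s) = Mul(Mul(2, s), Add(-2, s)) = Mul(2, s, Add(-2, s)))
E = -240 (E = Mul(Add(5, -13), Mul(2, -3, Add(-2, -3))) = Mul(-8, Mul(2, -3, -5)) = Mul(-8, 30) = -240)
n = 125 (n = Mul(25, 5) = 125)
Mul(n, Pow(E, -1)) = Mul(125, Pow(-240, -1)) = Mul(125, Rational(-1, 240)) = Rational(-25, 48)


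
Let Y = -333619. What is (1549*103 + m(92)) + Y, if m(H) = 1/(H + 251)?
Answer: -59706695/343 ≈ -1.7407e+5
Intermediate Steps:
m(H) = 1/(251 + H)
(1549*103 + m(92)) + Y = (1549*103 + 1/(251 + 92)) - 333619 = (159547 + 1/343) - 333619 = 54724622/343 - 333619 = -59706695/343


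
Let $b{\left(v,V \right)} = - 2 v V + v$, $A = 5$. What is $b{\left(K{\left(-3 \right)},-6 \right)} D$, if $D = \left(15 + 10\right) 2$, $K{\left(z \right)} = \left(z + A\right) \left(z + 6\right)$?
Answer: $3900$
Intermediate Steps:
$K{\left(z \right)} = \left(5 + z\right) \left(6 + z\right)$ ($K{\left(z \right)} = \left(z + 5\right) \left(z + 6\right) = \left(5 + z\right) \left(6 + z\right)$)
$D = 50$ ($D = 25 \cdot 2 = 50$)
$b{\left(v,V \right)} = v - 2 V v$ ($b{\left(v,V \right)} = - 2 V v + v = v - 2 V v$)
$b{\left(K{\left(-3 \right)},-6 \right)} D = \left(30 + \left(-3\right)^{2} + 11 \left(-3\right)\right) \left(1 - -12\right) 50 = \left(30 + 9 - 33\right) \left(1 + 12\right) 50 = 6 \cdot 13 \cdot 50 = 78 \cdot 50 = 3900$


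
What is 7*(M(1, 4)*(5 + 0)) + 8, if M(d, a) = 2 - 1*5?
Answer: -97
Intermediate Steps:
M(d, a) = -3 (M(d, a) = 2 - 5 = -3)
7*(M(1, 4)*(5 + 0)) + 8 = 7*(-3*(5 + 0)) + 8 = 7*(-3*5) + 8 = 7*(-15) + 8 = -105 + 8 = -97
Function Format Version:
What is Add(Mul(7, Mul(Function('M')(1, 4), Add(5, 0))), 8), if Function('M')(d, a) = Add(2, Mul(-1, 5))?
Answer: -97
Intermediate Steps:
Function('M')(d, a) = -3 (Function('M')(d, a) = Add(2, -5) = -3)
Add(Mul(7, Mul(Function('M')(1, 4), Add(5, 0))), 8) = Add(Mul(7, Mul(-3, Add(5, 0))), 8) = Add(Mul(7, Mul(-3, 5)), 8) = Add(Mul(7, -15), 8) = Add(-105, 8) = -97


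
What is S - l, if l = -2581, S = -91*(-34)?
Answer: 5675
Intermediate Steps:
S = 3094
S - l = 3094 - 1*(-2581) = 3094 + 2581 = 5675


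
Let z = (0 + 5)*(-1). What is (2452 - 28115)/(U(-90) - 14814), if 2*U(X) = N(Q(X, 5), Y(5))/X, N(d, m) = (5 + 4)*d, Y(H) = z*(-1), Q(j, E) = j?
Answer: 51326/29619 ≈ 1.7329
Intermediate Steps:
z = -5 (z = 5*(-1) = -5)
Y(H) = 5 (Y(H) = -5*(-1) = 5)
N(d, m) = 9*d
U(X) = 9/2 (U(X) = ((9*X)/X)/2 = (1/2)*9 = 9/2)
(2452 - 28115)/(U(-90) - 14814) = (2452 - 28115)/(9/2 - 14814) = -25663/(-29619/2) = -25663*(-2/29619) = 51326/29619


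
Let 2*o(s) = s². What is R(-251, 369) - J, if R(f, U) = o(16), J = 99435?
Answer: -99307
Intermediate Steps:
o(s) = s²/2
R(f, U) = 128 (R(f, U) = (½)*16² = (½)*256 = 128)
R(-251, 369) - J = 128 - 1*99435 = 128 - 99435 = -99307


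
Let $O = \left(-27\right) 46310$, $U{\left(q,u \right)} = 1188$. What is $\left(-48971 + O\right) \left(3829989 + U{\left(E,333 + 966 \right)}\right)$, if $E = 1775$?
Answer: $-4978005354357$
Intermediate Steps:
$O = -1250370$
$\left(-48971 + O\right) \left(3829989 + U{\left(E,333 + 966 \right)}\right) = \left(-48971 - 1250370\right) \left(3829989 + 1188\right) = \left(-1299341\right) 3831177 = -4978005354357$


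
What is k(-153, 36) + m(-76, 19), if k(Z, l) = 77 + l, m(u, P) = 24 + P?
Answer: 156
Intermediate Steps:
k(-153, 36) + m(-76, 19) = (77 + 36) + (24 + 19) = 113 + 43 = 156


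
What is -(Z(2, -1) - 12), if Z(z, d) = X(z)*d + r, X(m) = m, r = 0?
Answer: 14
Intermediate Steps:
Z(z, d) = d*z (Z(z, d) = z*d + 0 = d*z + 0 = d*z)
-(Z(2, -1) - 12) = -(-1*2 - 12) = -(-2 - 12) = -1*(-14) = 14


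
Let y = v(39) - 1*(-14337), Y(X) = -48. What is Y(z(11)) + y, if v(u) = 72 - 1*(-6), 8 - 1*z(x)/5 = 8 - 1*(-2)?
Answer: 14367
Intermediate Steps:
z(x) = -10 (z(x) = 40 - 5*(8 - 1*(-2)) = 40 - 5*(8 + 2) = 40 - 5*10 = 40 - 50 = -10)
v(u) = 78 (v(u) = 72 + 6 = 78)
y = 14415 (y = 78 - 1*(-14337) = 78 + 14337 = 14415)
Y(z(11)) + y = -48 + 14415 = 14367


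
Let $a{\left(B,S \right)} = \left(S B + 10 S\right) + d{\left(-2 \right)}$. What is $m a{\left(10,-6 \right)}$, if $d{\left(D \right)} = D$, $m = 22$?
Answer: $-2684$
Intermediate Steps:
$a{\left(B,S \right)} = -2 + 10 S + B S$ ($a{\left(B,S \right)} = \left(S B + 10 S\right) - 2 = \left(B S + 10 S\right) - 2 = \left(10 S + B S\right) - 2 = -2 + 10 S + B S$)
$m a{\left(10,-6 \right)} = 22 \left(-2 + 10 \left(-6\right) + 10 \left(-6\right)\right) = 22 \left(-2 - 60 - 60\right) = 22 \left(-122\right) = -2684$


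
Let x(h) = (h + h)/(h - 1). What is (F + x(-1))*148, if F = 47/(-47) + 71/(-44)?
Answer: -2627/11 ≈ -238.82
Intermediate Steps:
x(h) = 2*h/(-1 + h) (x(h) = (2*h)/(-1 + h) = 2*h/(-1 + h))
F = -115/44 (F = 47*(-1/47) + 71*(-1/44) = -1 - 71/44 = -115/44 ≈ -2.6136)
(F + x(-1))*148 = (-115/44 + 2*(-1)/(-1 - 1))*148 = (-115/44 + 2*(-1)/(-2))*148 = (-115/44 + 2*(-1)*(-½))*148 = (-115/44 + 1)*148 = -71/44*148 = -2627/11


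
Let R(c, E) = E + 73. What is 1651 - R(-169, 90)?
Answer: 1488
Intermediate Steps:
R(c, E) = 73 + E
1651 - R(-169, 90) = 1651 - (73 + 90) = 1651 - 1*163 = 1651 - 163 = 1488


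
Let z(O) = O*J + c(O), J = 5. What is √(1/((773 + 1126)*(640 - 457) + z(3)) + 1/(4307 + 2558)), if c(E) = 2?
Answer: √845532544683090/2385820910 ≈ 0.012188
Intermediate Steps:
z(O) = 2 + 5*O (z(O) = O*5 + 2 = 5*O + 2 = 2 + 5*O)
√(1/((773 + 1126)*(640 - 457) + z(3)) + 1/(4307 + 2558)) = √(1/((773 + 1126)*(640 - 457) + (2 + 5*3)) + 1/(4307 + 2558)) = √(1/(1899*183 + (2 + 15)) + 1/6865) = √(1/(347517 + 17) + 1/6865) = √(1/347534 + 1/6865) = √(354399/2385820910) = √845532544683090/2385820910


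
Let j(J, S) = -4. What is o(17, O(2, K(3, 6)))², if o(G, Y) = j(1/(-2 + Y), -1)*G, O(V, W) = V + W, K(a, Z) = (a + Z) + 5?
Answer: 4624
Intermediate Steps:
K(a, Z) = 5 + Z + a (K(a, Z) = (Z + a) + 5 = 5 + Z + a)
o(G, Y) = -4*G
o(17, O(2, K(3, 6)))² = (-4*17)² = (-68)² = 4624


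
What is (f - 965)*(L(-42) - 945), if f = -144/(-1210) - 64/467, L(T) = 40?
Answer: 49349898151/56507 ≈ 8.7334e+5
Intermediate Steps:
f = -5096/282535 (f = -144*(-1/1210) - 64*1/467 = 72/605 - 64/467 = -5096/282535 ≈ -0.018037)
(f - 965)*(L(-42) - 945) = (-5096/282535 - 965)*(40 - 945) = -272651371/282535*(-905) = 49349898151/56507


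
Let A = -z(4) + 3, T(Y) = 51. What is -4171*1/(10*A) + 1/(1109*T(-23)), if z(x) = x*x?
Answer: 235907719/7352670 ≈ 32.085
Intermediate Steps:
z(x) = x²
A = -13 (A = -1*4² + 3 = -1*16 + 3 = -16 + 3 = -13)
-4171*1/(10*A) + 1/(1109*T(-23)) = -4171/((-13*(-2*1)*(-5))) + 1/(1109*51) = -4171/((-(-26)*(-5))) + (1/1109)*(1/51) = -4171/((-13*10)) + 1/56559 = -4171/(-130) + 1/56559 = -4171*(-1/130) + 1/56559 = 4171/130 + 1/56559 = 235907719/7352670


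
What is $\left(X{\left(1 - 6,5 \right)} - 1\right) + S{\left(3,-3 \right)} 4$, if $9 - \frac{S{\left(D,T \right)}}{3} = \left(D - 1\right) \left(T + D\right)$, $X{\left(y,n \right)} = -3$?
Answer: $104$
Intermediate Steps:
$S{\left(D,T \right)} = 27 - 3 \left(-1 + D\right) \left(D + T\right)$ ($S{\left(D,T \right)} = 27 - 3 \left(D - 1\right) \left(T + D\right) = 27 - 3 \left(-1 + D\right) \left(D + T\right)$)
$\left(X{\left(1 - 6,5 \right)} - 1\right) + S{\left(3,-3 \right)} 4 = \left(-3 - 1\right) + \left(27 - 3 \cdot 3^{2} + 3 \cdot 3 + 3 \left(-3\right) - 9 \left(-3\right)\right) 4 = \left(-3 - 1\right) + \left(27 - 27 + 9 - 9 + 27\right) 4 = -4 + \left(27 - 27 + 9 - 9 + 27\right) 4 = -4 + 27 \cdot 4 = -4 + 108 = 104$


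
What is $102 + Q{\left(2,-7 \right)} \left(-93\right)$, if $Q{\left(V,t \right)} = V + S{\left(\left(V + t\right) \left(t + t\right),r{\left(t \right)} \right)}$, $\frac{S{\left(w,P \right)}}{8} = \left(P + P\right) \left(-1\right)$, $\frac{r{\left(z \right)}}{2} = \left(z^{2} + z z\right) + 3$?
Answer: $300492$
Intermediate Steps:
$r{\left(z \right)} = 6 + 4 z^{2}$ ($r{\left(z \right)} = 2 \left(\left(z^{2} + z z\right) + 3\right) = 2 \left(\left(z^{2} + z^{2}\right) + 3\right) = 2 \left(2 z^{2} + 3\right) = 2 \left(3 + 2 z^{2}\right) = 6 + 4 z^{2}$)
$S{\left(w,P \right)} = - 16 P$ ($S{\left(w,P \right)} = 8 \left(P + P\right) \left(-1\right) = 8 \cdot 2 P \left(-1\right) = 8 \left(- 2 P\right) = - 16 P$)
$Q{\left(V,t \right)} = -96 + V - 64 t^{2}$ ($Q{\left(V,t \right)} = V - 16 \left(6 + 4 t^{2}\right) = V - \left(96 + 64 t^{2}\right) = -96 + V - 64 t^{2}$)
$102 + Q{\left(2,-7 \right)} \left(-93\right) = 102 + \left(-96 + 2 - 64 \left(-7\right)^{2}\right) \left(-93\right) = 102 + \left(-96 + 2 - 3136\right) \left(-93\right) = 102 - -300390 = 102 + 300390 = 300492$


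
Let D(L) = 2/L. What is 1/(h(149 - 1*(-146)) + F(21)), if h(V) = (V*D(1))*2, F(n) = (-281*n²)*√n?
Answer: -1180/322483306661 - 123921*√21/322483306661 ≈ -1.7646e-6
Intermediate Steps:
F(n) = -281*n^(5/2)
h(V) = 4*V (h(V) = (V*(2/1))*2 = (V*(2*1))*2 = (V*2)*2 = (2*V)*2 = 4*V)
1/(h(149 - 1*(-146)) + F(21)) = 1/(4*(149 - 1*(-146)) - 123921*√21) = 1/(4*(149 + 146) - 123921*√21) = 1/(4*295 - 123921*√21) = 1/(1180 - 123921*√21)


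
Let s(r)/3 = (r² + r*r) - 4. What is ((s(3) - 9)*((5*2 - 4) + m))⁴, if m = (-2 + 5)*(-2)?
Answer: 0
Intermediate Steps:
s(r) = -12 + 6*r² (s(r) = 3*((r² + r*r) - 4) = 3*((r² + r²) - 4) = 3*(2*r² - 4) = 3*(-4 + 2*r²) = -12 + 6*r²)
m = -6 (m = 3*(-2) = -6)
((s(3) - 9)*((5*2 - 4) + m))⁴ = (((-12 + 6*3²) - 9)*((5*2 - 4) - 6))⁴ = (((-12 + 6*9) - 9)*((10 - 4) - 6))⁴ = (((-12 + 54) - 9)*(6 - 6))⁴ = ((42 - 9)*0)⁴ = (33*0)⁴ = 0⁴ = 0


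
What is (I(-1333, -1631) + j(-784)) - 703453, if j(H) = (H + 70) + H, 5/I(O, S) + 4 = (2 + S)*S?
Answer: -374596157428/531379 ≈ -7.0495e+5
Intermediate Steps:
I(O, S) = 5/(-4 + S*(2 + S)) (I(O, S) = 5/(-4 + (2 + S)*S) = 5/(-4 + S*(2 + S)))
j(H) = 70 + 2*H (j(H) = (70 + H) + H = 70 + 2*H)
(I(-1333, -1631) + j(-784)) - 703453 = (5/(-4 + (-1631)² + 2*(-1631)) + (70 + 2*(-784))) - 703453 = (5/(-4 + 2660161 - 3262) + (70 - 1568)) - 703453 = (5/2656895 - 1498) - 703453 = (5*(1/2656895) - 1498) - 703453 = (1/531379 - 1498) - 703453 = -796005741/531379 - 703453 = -374596157428/531379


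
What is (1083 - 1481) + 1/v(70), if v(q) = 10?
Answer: -3979/10 ≈ -397.90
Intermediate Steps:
(1083 - 1481) + 1/v(70) = (1083 - 1481) + 1/10 = -398 + 1/10 = -3979/10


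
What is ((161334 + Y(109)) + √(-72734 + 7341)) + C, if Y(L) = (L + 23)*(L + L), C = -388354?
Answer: -198244 + I*√65393 ≈ -1.9824e+5 + 255.72*I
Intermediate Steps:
Y(L) = 2*L*(23 + L) (Y(L) = (23 + L)*(2*L) = 2*L*(23 + L))
((161334 + Y(109)) + √(-72734 + 7341)) + C = ((161334 + 2*109*(23 + 109)) + √(-72734 + 7341)) - 388354 = ((161334 + 2*109*132) + √(-65393)) - 388354 = ((161334 + 28776) + I*√65393) - 388354 = (190110 + I*√65393) - 388354 = -198244 + I*√65393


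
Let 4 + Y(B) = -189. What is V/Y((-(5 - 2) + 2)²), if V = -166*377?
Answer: 62582/193 ≈ 324.26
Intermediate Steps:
V = -62582
Y(B) = -193 (Y(B) = -4 - 189 = -193)
V/Y((-(5 - 2) + 2)²) = -62582/(-193) = -62582*(-1/193) = 62582/193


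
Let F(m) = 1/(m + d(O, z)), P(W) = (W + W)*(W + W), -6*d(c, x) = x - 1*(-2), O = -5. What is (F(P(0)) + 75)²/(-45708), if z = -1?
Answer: -1587/15236 ≈ -0.10416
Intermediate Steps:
d(c, x) = -⅓ - x/6 (d(c, x) = -(x - 1*(-2))/6 = -(x + 2)/6 = -(2 + x)/6 = -⅓ - x/6)
P(W) = 4*W² (P(W) = (2*W)*(2*W) = 4*W²)
F(m) = 1/(-⅙ + m) (F(m) = 1/(m + (-⅓ - ⅙*(-1))) = 1/(m + (-⅓ + ⅙)) = 1/(m - ⅙) = 1/(-⅙ + m))
(F(P(0)) + 75)²/(-45708) = (6/(-1 + 6*(4*0²)) + 75)²/(-45708) = (6/(-1 + 6*(4*0)) + 75)²*(-1/45708) = (6/(-1 + 6*0) + 75)²*(-1/45708) = (6/(-1 + 0) + 75)²*(-1/45708) = (6/(-1) + 75)²*(-1/45708) = (6*(-1) + 75)²*(-1/45708) = (-6 + 75)²*(-1/45708) = 69²*(-1/45708) = 4761*(-1/45708) = -1587/15236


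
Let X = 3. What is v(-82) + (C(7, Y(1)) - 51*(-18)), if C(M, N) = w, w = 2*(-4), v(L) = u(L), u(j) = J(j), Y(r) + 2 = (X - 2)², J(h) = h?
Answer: 828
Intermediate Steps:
Y(r) = -1 (Y(r) = -2 + (3 - 2)² = -2 + 1² = -2 + 1 = -1)
u(j) = j
v(L) = L
w = -8
C(M, N) = -8
v(-82) + (C(7, Y(1)) - 51*(-18)) = -82 + (-8 - 51*(-18)) = -82 + (-8 + 918) = -82 + 910 = 828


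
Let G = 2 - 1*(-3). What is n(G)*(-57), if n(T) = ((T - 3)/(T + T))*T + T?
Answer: -342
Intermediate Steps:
G = 5 (G = 2 + 3 = 5)
n(T) = -3/2 + 3*T/2 (n(T) = ((-3 + T)/((2*T)))*T + T = ((-3 + T)*(1/(2*T)))*T + T = ((-3 + T)/(2*T))*T + T = (-3/2 + T/2) + T = -3/2 + 3*T/2)
n(G)*(-57) = (-3/2 + (3/2)*5)*(-57) = (-3/2 + 15/2)*(-57) = 6*(-57) = -342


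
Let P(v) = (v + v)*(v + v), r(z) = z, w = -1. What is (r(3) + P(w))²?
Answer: 49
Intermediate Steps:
P(v) = 4*v² (P(v) = (2*v)*(2*v) = 4*v²)
(r(3) + P(w))² = (3 + 4*(-1)²)² = (3 + 4*1)² = (3 + 4)² = 7² = 49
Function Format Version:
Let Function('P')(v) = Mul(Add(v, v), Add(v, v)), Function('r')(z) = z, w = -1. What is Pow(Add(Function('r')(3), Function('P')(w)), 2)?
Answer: 49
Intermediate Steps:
Function('P')(v) = Mul(4, Pow(v, 2)) (Function('P')(v) = Mul(Mul(2, v), Mul(2, v)) = Mul(4, Pow(v, 2)))
Pow(Add(Function('r')(3), Function('P')(w)), 2) = Pow(Add(3, Mul(4, Pow(-1, 2))), 2) = Pow(Add(3, Mul(4, 1)), 2) = Pow(Add(3, 4), 2) = Pow(7, 2) = 49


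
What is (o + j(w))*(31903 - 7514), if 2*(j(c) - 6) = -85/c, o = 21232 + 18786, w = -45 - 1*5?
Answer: 19523321333/20 ≈ 9.7617e+8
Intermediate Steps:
w = -50 (w = -45 - 5 = -50)
o = 40018
j(c) = 6 - 85/(2*c) (j(c) = 6 + (-85/c)/2 = 6 - 85/(2*c))
(o + j(w))*(31903 - 7514) = (40018 + (6 - 85/2/(-50)))*(31903 - 7514) = (40018 + (6 - 85/2*(-1/50)))*24389 = (40018 + (6 + 17/20))*24389 = (40018 + 137/20)*24389 = (800497/20)*24389 = 19523321333/20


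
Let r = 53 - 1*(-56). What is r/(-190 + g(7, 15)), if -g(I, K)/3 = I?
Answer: -109/211 ≈ -0.51659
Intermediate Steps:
g(I, K) = -3*I
r = 109 (r = 53 + 56 = 109)
r/(-190 + g(7, 15)) = 109/(-190 - 3*7) = 109/(-190 - 21) = 109/(-211) = -1/211*109 = -109/211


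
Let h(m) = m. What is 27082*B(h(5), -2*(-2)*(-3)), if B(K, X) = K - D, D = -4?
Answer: 243738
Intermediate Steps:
B(K, X) = 4 + K (B(K, X) = K - 1*(-4) = K + 4 = 4 + K)
27082*B(h(5), -2*(-2)*(-3)) = 27082*(4 + 5) = 27082*9 = 243738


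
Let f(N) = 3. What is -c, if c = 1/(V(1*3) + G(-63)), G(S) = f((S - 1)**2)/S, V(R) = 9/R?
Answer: -21/62 ≈ -0.33871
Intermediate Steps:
G(S) = 3/S
c = 21/62 (c = 1/(9/((1*3)) + 3/(-63)) = 1/(9/3 + 3*(-1/63)) = 1/(9*(1/3) - 1/21) = 1/(3 - 1/21) = 1/(62/21) = 21/62 ≈ 0.33871)
-c = -1*21/62 = -21/62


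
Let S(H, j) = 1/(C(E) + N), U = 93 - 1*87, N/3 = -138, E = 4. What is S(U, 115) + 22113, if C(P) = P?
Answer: 9066329/410 ≈ 22113.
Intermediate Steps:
N = -414 (N = 3*(-138) = -414)
U = 6 (U = 93 - 87 = 6)
S(H, j) = -1/410 (S(H, j) = 1/(4 - 414) = 1/(-410) = -1/410)
S(U, 115) + 22113 = -1/410 + 22113 = 9066329/410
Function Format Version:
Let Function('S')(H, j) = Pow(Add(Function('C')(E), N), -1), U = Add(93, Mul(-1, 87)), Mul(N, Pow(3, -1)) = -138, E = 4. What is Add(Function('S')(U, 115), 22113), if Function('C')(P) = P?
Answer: Rational(9066329, 410) ≈ 22113.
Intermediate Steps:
N = -414 (N = Mul(3, -138) = -414)
U = 6 (U = Add(93, -87) = 6)
Function('S')(H, j) = Rational(-1, 410) (Function('S')(H, j) = Pow(Add(4, -414), -1) = Pow(-410, -1) = Rational(-1, 410))
Add(Function('S')(U, 115), 22113) = Add(Rational(-1, 410), 22113) = Rational(9066329, 410)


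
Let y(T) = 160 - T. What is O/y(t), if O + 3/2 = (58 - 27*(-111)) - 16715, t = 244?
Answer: 27323/168 ≈ 162.64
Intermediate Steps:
O = -27323/2 (O = -3/2 + ((58 - 27*(-111)) - 16715) = -3/2 + ((58 + 2997) - 16715) = -3/2 + (3055 - 16715) = -3/2 - 13660 = -27323/2 ≈ -13662.)
O/y(t) = -27323/(2*(160 - 1*244)) = -27323/(2*(160 - 244)) = -27323/2/(-84) = -27323/2*(-1/84) = 27323/168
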